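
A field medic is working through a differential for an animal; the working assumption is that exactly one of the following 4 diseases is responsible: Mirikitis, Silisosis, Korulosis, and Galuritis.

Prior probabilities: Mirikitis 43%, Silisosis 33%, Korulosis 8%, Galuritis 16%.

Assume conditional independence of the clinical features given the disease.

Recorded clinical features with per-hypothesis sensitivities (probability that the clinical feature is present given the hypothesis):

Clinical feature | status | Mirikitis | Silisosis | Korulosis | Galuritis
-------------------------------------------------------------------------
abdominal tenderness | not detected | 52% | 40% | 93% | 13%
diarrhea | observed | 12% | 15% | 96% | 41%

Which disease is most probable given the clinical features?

By Bayes' rule with conditional independence, the unnormalized weight for each hypothesis is prior × ∏ likelihoods (using 1 − P(present | H) for each absent clinical feature):
  Mirikitis: 0.43 × (1 − 0.52) × 0.12 = 0.024768
  Silisosis: 0.33 × (1 − 0.40) × 0.15 = 0.0297
  Korulosis: 0.08 × (1 − 0.93) × 0.96 = 0.005376
  Galuritis: 0.16 × (1 − 0.13) × 0.41 = 0.057072
Marginal likelihood of the evidence = 0.11692.
P(Mirikitis | evidence) ≈ 0.024768 / 0.11692 ≈ 0.212
P(Silisosis | evidence) ≈ 0.0297 / 0.11692 ≈ 0.254
P(Korulosis | evidence) ≈ 0.005376 / 0.11692 ≈ 0.046
P(Galuritis | evidence) ≈ 0.057072 / 0.11692 ≈ 0.488
The largest is 0.488, so Galuritis is most probable.

Galuritis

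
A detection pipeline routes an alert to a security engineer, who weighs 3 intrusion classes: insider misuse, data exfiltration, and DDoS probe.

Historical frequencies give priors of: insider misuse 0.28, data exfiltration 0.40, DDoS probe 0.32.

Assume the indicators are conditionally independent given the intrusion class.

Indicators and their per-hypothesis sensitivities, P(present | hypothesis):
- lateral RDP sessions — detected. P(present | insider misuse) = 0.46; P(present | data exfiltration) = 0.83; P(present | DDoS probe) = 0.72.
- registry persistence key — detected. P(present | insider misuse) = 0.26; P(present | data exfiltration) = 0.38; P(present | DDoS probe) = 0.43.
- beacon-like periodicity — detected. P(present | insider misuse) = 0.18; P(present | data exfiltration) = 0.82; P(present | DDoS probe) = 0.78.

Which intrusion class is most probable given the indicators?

data exfiltration

By Bayes' rule with conditional independence, the unnormalized weight for each hypothesis is prior × ∏ likelihoods:
  insider misuse: 0.28 × 0.46 × 0.26 × 0.18 = 0.0060278
  data exfiltration: 0.40 × 0.83 × 0.38 × 0.82 = 0.10345
  DDoS probe: 0.32 × 0.72 × 0.43 × 0.78 = 0.077276
Marginal likelihood of the evidence = 0.18676.
P(insider misuse | evidence) ≈ 0.0060278 / 0.18676 ≈ 0.032
P(data exfiltration | evidence) ≈ 0.10345 / 0.18676 ≈ 0.554
P(DDoS probe | evidence) ≈ 0.077276 / 0.18676 ≈ 0.414
The largest is 0.554, so data exfiltration is most probable.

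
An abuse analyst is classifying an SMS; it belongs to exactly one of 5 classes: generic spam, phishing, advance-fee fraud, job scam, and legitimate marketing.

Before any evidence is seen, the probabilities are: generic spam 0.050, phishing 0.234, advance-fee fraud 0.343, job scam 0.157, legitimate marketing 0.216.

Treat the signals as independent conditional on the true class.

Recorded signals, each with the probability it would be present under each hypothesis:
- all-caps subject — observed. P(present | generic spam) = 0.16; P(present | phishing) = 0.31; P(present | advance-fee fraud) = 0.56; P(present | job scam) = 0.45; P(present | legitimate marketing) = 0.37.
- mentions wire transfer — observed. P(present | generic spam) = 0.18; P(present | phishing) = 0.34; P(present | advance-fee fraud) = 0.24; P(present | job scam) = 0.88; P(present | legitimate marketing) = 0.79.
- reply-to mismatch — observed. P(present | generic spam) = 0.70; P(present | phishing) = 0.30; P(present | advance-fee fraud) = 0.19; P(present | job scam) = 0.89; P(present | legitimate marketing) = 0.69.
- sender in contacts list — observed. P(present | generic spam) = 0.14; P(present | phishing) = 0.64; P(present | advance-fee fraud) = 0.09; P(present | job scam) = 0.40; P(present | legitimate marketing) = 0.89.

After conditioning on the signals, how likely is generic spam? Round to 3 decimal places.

Multiply each prior by the joint likelihood of the signal pattern:
  generic spam: 0.050 × 0.16 × 0.18 × 0.70 × 0.14 = 0.00014112
  phishing: 0.234 × 0.31 × 0.34 × 0.30 × 0.64 = 0.0047354
  advance-fee fraud: 0.343 × 0.56 × 0.24 × 0.19 × 0.09 = 0.0007883
  job scam: 0.157 × 0.45 × 0.88 × 0.89 × 0.40 = 0.022133
  legitimate marketing: 0.216 × 0.37 × 0.79 × 0.69 × 0.89 = 0.038772
Marginal likelihood of the evidence = 0.06657.
P(generic spam | evidence) = 0.00014112 / 0.06657 ≈ 0.002.

0.002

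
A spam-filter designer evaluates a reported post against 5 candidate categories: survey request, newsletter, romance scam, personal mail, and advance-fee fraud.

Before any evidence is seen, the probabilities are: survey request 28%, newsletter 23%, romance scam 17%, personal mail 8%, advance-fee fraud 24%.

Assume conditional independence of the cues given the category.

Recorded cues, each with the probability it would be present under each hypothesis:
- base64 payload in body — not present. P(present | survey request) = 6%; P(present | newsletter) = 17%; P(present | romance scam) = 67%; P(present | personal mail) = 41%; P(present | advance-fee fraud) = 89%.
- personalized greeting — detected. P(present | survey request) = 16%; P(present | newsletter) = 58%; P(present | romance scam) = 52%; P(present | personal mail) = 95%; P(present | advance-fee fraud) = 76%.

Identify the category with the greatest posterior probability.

For each hypothesis, the unnormalized posterior weight is prior × product of the cue likelihoods (using 1 − P(present | H) for each absent cue):
  survey request: 0.28 × (1 − 0.06) × 0.16 = 0.042112
  newsletter: 0.23 × (1 − 0.17) × 0.58 = 0.11072
  romance scam: 0.17 × (1 − 0.67) × 0.52 = 0.029172
  personal mail: 0.08 × (1 − 0.41) × 0.95 = 0.04484
  advance-fee fraud: 0.24 × (1 − 0.89) × 0.76 = 0.020064
The unnormalized weights sum to 0.24691.
P(survey request | evidence) ≈ 0.042112 / 0.24691 ≈ 0.171
P(newsletter | evidence) ≈ 0.11072 / 0.24691 ≈ 0.448
P(romance scam | evidence) ≈ 0.029172 / 0.24691 ≈ 0.118
P(personal mail | evidence) ≈ 0.04484 / 0.24691 ≈ 0.182
P(advance-fee fraud | evidence) ≈ 0.020064 / 0.24691 ≈ 0.081
The largest is 0.448, so newsletter is most probable.

newsletter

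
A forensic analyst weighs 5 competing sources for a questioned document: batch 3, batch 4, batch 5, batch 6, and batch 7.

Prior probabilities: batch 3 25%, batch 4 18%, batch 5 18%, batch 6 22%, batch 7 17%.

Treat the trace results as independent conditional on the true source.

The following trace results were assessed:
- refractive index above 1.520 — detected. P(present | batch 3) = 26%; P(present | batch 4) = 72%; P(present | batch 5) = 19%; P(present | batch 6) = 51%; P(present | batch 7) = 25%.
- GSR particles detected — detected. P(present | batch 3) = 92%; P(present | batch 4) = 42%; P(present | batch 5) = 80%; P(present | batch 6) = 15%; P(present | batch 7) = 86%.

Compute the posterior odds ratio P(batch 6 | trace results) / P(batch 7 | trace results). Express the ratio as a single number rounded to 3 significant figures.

0.460

Unnormalized posterior weight (prior times the trace result likelihoods) for each of the two hypotheses:
  batch 6: 0.22 × 0.51 × 0.15 = 0.01683
  batch 7: 0.17 × 0.25 × 0.86 = 0.03655
Posterior odds = 0.01683 / 0.03655 ≈ 0.460.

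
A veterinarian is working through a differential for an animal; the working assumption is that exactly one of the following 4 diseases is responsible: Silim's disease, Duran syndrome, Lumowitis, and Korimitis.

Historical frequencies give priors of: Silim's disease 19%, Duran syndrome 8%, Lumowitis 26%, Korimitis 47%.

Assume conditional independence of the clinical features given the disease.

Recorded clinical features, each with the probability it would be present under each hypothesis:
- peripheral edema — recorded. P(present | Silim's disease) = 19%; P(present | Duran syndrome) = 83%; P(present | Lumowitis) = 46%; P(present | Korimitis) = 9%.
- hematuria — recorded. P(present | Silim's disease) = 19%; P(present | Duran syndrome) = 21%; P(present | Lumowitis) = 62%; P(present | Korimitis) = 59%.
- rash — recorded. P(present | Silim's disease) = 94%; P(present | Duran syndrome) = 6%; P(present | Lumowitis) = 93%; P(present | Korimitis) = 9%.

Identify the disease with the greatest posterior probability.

Multiply each prior by the joint likelihood of the clinical feature pattern:
  Silim's disease: 0.19 × 0.19 × 0.19 × 0.94 = 0.0064475
  Duran syndrome: 0.08 × 0.83 × 0.21 × 0.06 = 0.00083664
  Lumowitis: 0.26 × 0.46 × 0.62 × 0.93 = 0.068961
  Korimitis: 0.47 × 0.09 × 0.59 × 0.09 = 0.0022461
Marginal likelihood of the evidence = 0.078492.
P(Silim's disease | evidence) ≈ 0.0064475 / 0.078492 ≈ 0.082
P(Duran syndrome | evidence) ≈ 0.00083664 / 0.078492 ≈ 0.011
P(Lumowitis | evidence) ≈ 0.068961 / 0.078492 ≈ 0.879
P(Korimitis | evidence) ≈ 0.0022461 / 0.078492 ≈ 0.029
The largest is 0.879, so Lumowitis is most probable.

Lumowitis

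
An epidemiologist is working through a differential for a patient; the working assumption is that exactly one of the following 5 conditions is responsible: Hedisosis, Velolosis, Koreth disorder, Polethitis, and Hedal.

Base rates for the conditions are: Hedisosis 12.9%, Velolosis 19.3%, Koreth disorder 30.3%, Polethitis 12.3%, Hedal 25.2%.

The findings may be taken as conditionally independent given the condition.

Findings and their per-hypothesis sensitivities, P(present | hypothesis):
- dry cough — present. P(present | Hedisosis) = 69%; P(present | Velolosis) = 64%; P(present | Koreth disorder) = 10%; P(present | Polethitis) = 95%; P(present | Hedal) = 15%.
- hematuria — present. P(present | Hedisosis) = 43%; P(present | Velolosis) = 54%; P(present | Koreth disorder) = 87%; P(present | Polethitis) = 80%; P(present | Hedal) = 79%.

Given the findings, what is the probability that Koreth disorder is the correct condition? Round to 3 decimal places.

For each hypothesis, the unnormalized posterior weight is prior × product of the finding likelihoods:
  Hedisosis: 0.129 × 0.69 × 0.43 = 0.038274
  Velolosis: 0.193 × 0.64 × 0.54 = 0.066701
  Koreth disorder: 0.303 × 0.10 × 0.87 = 0.026361
  Polethitis: 0.123 × 0.95 × 0.80 = 0.09348
  Hedal: 0.252 × 0.15 × 0.79 = 0.029862
Normalizing constant Z = 0.038274 + 0.066701 + 0.026361 + 0.09348 + 0.029862 = 0.25468.
P(Koreth disorder | evidence) = 0.026361 / 0.25468 ≈ 0.104.

0.104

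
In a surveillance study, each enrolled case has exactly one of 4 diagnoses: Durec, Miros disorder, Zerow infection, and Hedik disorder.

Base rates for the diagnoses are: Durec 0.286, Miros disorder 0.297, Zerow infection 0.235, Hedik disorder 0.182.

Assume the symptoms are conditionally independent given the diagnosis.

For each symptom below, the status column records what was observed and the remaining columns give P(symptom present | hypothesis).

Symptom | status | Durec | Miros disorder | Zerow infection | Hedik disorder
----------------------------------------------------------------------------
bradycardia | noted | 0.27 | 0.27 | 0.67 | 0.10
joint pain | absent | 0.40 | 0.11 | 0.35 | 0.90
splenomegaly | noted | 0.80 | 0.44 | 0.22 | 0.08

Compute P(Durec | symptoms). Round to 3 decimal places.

0.407

By Bayes' rule with conditional independence, the unnormalized weight for each hypothesis is prior × ∏ likelihoods (using 1 − P(present | H) for each absent symptom):
  Durec: 0.286 × 0.27 × (1 − 0.40) × 0.80 = 0.037066
  Miros disorder: 0.297 × 0.27 × (1 − 0.11) × 0.44 = 0.031402
  Zerow infection: 0.235 × 0.67 × (1 − 0.35) × 0.22 = 0.022515
  Hedik disorder: 0.182 × 0.10 × (1 − 0.90) × 0.08 = 0.0001456
Marginal likelihood of the evidence = 0.091129.
P(Durec | evidence) = 0.037066 / 0.091129 ≈ 0.407.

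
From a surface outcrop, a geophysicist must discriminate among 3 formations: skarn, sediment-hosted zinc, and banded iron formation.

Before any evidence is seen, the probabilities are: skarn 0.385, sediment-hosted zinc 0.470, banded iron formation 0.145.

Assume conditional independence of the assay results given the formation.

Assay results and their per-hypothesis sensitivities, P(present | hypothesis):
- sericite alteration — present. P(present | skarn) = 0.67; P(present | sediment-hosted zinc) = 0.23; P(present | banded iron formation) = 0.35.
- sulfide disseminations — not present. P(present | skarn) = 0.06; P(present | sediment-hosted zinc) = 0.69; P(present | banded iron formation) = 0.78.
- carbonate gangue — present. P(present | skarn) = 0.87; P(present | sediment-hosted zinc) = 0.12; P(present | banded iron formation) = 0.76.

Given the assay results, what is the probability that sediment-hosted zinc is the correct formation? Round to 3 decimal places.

For each hypothesis, the unnormalized posterior weight is prior × product of the assay result likelihoods (using 1 − P(present | H) for each absent assay result):
  skarn: 0.385 × 0.67 × (1 − 0.06) × 0.87 = 0.21095
  sediment-hosted zinc: 0.470 × 0.23 × (1 − 0.69) × 0.12 = 0.0040213
  banded iron formation: 0.145 × 0.35 × (1 − 0.78) × 0.76 = 0.0084854
Normalizing constant Z = 0.21095 + 0.0040213 + 0.0084854 = 0.22346.
P(sediment-hosted zinc | evidence) = 0.0040213 / 0.22346 ≈ 0.018.

0.018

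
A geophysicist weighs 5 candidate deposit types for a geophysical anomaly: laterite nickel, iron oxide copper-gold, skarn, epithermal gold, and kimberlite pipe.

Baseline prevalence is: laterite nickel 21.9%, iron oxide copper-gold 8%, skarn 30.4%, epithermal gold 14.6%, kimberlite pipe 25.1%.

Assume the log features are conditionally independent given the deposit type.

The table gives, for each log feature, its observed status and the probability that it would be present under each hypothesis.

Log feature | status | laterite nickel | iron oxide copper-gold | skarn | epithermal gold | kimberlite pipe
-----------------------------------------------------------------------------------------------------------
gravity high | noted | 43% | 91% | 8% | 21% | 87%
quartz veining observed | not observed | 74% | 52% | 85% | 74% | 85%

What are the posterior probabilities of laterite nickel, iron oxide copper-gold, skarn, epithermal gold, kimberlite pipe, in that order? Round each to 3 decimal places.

By Bayes' rule with conditional independence, the unnormalized weight for each hypothesis is prior × ∏ likelihoods (using 1 − P(present | H) for each absent log feature):
  laterite nickel: 0.219 × 0.43 × (1 − 0.74) = 0.024484
  iron oxide copper-gold: 0.080 × 0.91 × (1 − 0.52) = 0.034944
  skarn: 0.304 × 0.08 × (1 − 0.85) = 0.003648
  epithermal gold: 0.146 × 0.21 × (1 − 0.74) = 0.0079716
  kimberlite pipe: 0.251 × 0.87 × (1 − 0.85) = 0.032756
The unnormalized weights sum to 0.1038.
P(laterite nickel | evidence) = 0.024484 / 0.1038 ≈ 0.236
P(iron oxide copper-gold | evidence) = 0.034944 / 0.1038 ≈ 0.337
P(skarn | evidence) = 0.003648 / 0.1038 ≈ 0.035
P(epithermal gold | evidence) = 0.0079716 / 0.1038 ≈ 0.077
P(kimberlite pipe | evidence) = 0.032756 / 0.1038 ≈ 0.316

0.236, 0.337, 0.035, 0.077, 0.316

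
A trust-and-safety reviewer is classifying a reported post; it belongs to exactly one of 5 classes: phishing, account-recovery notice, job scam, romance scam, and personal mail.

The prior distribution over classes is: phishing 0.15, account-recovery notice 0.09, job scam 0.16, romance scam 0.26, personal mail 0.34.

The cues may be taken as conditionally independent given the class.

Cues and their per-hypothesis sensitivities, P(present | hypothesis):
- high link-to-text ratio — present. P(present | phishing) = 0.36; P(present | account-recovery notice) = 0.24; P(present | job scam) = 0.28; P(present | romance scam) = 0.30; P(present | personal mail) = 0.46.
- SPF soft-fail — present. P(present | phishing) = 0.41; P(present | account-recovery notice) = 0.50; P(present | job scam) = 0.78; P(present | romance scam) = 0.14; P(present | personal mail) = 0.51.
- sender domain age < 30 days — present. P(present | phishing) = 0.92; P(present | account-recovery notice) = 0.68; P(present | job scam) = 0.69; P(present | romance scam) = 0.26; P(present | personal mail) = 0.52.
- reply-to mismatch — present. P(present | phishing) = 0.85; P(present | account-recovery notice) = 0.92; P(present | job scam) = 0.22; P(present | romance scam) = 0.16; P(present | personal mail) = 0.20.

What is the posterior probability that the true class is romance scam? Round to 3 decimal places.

By Bayes' rule with conditional independence, the unnormalized weight for each hypothesis is prior × ∏ likelihoods:
  phishing: 0.15 × 0.36 × 0.41 × 0.92 × 0.85 = 0.017313
  account-recovery notice: 0.09 × 0.24 × 0.50 × 0.68 × 0.92 = 0.0067565
  job scam: 0.16 × 0.28 × 0.78 × 0.69 × 0.22 = 0.0053045
  romance scam: 0.26 × 0.30 × 0.14 × 0.26 × 0.16 = 0.00045427
  personal mail: 0.34 × 0.46 × 0.51 × 0.52 × 0.20 = 0.0082955
Normalizing constant Z = 0.017313 + 0.0067565 + 0.0053045 + 0.00045427 + 0.0082955 = 0.038124.
P(romance scam | evidence) = 0.00045427 / 0.038124 ≈ 0.012.

0.012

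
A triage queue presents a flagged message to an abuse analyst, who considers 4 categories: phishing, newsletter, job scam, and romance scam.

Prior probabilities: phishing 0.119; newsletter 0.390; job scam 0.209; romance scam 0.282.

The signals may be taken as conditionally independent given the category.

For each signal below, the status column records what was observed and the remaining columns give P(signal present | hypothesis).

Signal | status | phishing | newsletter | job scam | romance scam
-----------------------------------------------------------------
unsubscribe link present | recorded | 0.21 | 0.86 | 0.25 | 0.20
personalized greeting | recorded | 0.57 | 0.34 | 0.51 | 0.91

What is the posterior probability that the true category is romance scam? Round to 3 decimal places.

0.249

By Bayes' rule with conditional independence, the unnormalized weight for each hypothesis is prior × ∏ likelihoods:
  phishing: 0.119 × 0.21 × 0.57 = 0.014244
  newsletter: 0.390 × 0.86 × 0.34 = 0.11404
  job scam: 0.209 × 0.25 × 0.51 = 0.026648
  romance scam: 0.282 × 0.20 × 0.91 = 0.051324
Normalizing constant Z = 0.014244 + 0.11404 + 0.026648 + 0.051324 = 0.20625.
P(romance scam | evidence) = 0.051324 / 0.20625 ≈ 0.249.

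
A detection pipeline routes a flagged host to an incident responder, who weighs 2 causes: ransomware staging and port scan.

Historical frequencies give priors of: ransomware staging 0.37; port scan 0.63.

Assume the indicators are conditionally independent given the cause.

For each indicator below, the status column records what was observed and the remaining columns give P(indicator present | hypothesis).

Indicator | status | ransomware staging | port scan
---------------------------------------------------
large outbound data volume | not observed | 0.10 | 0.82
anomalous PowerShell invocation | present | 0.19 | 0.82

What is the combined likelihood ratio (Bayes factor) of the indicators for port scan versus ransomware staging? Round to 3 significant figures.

0.863

Take the product of per-indicator likelihoods under each hypothesis (using 1 − P(present | H) for each absent indicator), then divide.
  port scan: (1 − 0.82) × 0.82 = 0.1476
  ransomware staging: (1 − 0.10) × 0.19 = 0.171
Bayes factor = 0.1476 / 0.171 ≈ 0.863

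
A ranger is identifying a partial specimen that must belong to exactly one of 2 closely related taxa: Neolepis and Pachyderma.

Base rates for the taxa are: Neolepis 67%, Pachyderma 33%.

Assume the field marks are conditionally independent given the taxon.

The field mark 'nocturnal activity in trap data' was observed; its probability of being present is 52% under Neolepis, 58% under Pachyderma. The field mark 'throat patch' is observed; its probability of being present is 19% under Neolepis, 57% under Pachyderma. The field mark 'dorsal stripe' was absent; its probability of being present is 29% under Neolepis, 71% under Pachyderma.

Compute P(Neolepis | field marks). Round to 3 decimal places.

Multiply each prior by the joint likelihood of the field mark pattern (using 1 − P(present | H) for each absent field mark):
  Neolepis: 0.67 × 0.52 × 0.19 × (1 − 0.29) = 0.046999
  Pachyderma: 0.33 × 0.58 × 0.57 × (1 − 0.71) = 0.031638
The unnormalized weights sum to 0.078638.
P(Neolepis | evidence) = 0.046999 / 0.078638 ≈ 0.598.

0.598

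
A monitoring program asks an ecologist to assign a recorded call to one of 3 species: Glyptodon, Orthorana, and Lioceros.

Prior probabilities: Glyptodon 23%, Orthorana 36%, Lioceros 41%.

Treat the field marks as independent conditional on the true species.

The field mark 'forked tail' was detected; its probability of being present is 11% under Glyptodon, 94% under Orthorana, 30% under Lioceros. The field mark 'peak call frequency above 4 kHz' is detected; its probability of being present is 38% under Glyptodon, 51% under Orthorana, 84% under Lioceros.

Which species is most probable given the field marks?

By Bayes' rule with conditional independence, the unnormalized weight for each hypothesis is prior × ∏ likelihoods:
  Glyptodon: 0.23 × 0.11 × 0.38 = 0.009614
  Orthorana: 0.36 × 0.94 × 0.51 = 0.17258
  Lioceros: 0.41 × 0.30 × 0.84 = 0.10332
Normalizing constant Z = 0.009614 + 0.17258 + 0.10332 = 0.28552.
P(Glyptodon | evidence) ≈ 0.009614 / 0.28552 ≈ 0.034
P(Orthorana | evidence) ≈ 0.17258 / 0.28552 ≈ 0.604
P(Lioceros | evidence) ≈ 0.10332 / 0.28552 ≈ 0.362
The largest is 0.604, so Orthorana is most probable.

Orthorana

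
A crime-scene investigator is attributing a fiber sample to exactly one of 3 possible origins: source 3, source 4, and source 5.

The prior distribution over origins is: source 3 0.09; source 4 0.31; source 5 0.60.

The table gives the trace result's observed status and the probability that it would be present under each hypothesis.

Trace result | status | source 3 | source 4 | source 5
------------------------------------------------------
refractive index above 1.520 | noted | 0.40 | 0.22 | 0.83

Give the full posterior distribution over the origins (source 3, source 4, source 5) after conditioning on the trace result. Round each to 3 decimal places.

0.060, 0.113, 0.827

Multiply each prior by the likelihood of the trace result:
  source 3: 0.09 × 0.40 = 0.036
  source 4: 0.31 × 0.22 = 0.0682
  source 5: 0.60 × 0.83 = 0.498
Marginal likelihood of the evidence = 0.6022.
P(source 3 | evidence) = 0.036 / 0.6022 ≈ 0.060
P(source 4 | evidence) = 0.0682 / 0.6022 ≈ 0.113
P(source 5 | evidence) = 0.498 / 0.6022 ≈ 0.827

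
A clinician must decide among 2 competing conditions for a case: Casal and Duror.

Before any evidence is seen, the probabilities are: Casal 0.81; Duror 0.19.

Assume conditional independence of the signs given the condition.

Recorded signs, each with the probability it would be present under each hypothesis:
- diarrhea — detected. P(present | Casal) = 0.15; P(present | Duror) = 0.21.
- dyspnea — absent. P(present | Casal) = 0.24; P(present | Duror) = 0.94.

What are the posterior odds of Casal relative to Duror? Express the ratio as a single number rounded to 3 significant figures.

38.6

Posterior odds equal prior odds times the likelihood ratio; only the two competing hypotheses matter (using 1 − P(present | H) for each absent sign).
  Casal: 0.81 × 0.15 × (1 − 0.24) = 0.09234
  Duror: 0.19 × 0.21 × (1 − 0.94) = 0.002394
Posterior odds = 0.09234 / 0.002394 ≈ 38.6.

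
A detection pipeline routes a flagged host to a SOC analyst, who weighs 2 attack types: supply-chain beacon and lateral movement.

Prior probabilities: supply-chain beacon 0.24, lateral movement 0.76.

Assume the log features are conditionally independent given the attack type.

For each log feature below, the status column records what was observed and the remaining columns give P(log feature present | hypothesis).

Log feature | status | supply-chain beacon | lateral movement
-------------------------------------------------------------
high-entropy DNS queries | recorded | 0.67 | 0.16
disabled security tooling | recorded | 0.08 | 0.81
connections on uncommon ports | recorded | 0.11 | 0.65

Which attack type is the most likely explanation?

By Bayes' rule with conditional independence, the unnormalized weight for each hypothesis is prior × ∏ likelihoods:
  supply-chain beacon: 0.24 × 0.67 × 0.08 × 0.11 = 0.001415
  lateral movement: 0.76 × 0.16 × 0.81 × 0.65 = 0.064022
The unnormalized weights sum to 0.065437.
P(supply-chain beacon | evidence) ≈ 0.001415 / 0.065437 ≈ 0.022
P(lateral movement | evidence) ≈ 0.064022 / 0.065437 ≈ 0.978
The largest is 0.978, so lateral movement is most probable.

lateral movement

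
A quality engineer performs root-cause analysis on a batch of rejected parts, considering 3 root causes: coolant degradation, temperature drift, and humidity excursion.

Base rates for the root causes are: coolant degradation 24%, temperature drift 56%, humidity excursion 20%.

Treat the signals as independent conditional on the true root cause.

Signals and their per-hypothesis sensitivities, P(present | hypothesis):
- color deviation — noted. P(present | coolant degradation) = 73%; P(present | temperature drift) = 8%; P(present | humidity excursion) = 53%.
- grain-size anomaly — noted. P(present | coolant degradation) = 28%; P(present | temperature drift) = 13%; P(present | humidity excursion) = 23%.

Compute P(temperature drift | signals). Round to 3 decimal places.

0.073

For each hypothesis, the unnormalized posterior weight is prior × product of the signal likelihoods:
  coolant degradation: 0.24 × 0.73 × 0.28 = 0.049056
  temperature drift: 0.56 × 0.08 × 0.13 = 0.005824
  humidity excursion: 0.20 × 0.53 × 0.23 = 0.02438
The unnormalized weights sum to 0.07926.
P(temperature drift | evidence) = 0.005824 / 0.07926 ≈ 0.073.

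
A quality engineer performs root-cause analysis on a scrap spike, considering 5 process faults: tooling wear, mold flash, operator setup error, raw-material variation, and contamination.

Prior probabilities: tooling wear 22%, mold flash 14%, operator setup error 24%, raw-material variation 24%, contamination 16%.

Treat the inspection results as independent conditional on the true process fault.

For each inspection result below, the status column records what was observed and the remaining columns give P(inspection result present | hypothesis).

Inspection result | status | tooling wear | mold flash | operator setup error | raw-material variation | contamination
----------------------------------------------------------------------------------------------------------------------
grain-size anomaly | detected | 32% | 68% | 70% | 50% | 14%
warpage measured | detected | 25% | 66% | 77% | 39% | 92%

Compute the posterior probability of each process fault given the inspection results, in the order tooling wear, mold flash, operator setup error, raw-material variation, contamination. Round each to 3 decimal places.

By Bayes' rule with conditional independence, the unnormalized weight for each hypothesis is prior × ∏ likelihoods:
  tooling wear: 0.22 × 0.32 × 0.25 = 0.0176
  mold flash: 0.14 × 0.68 × 0.66 = 0.062832
  operator setup error: 0.24 × 0.70 × 0.77 = 0.12936
  raw-material variation: 0.24 × 0.50 × 0.39 = 0.0468
  contamination: 0.16 × 0.14 × 0.92 = 0.020608
The unnormalized weights sum to 0.2772.
P(tooling wear | evidence) = 0.0176 / 0.2772 ≈ 0.063
P(mold flash | evidence) = 0.062832 / 0.2772 ≈ 0.227
P(operator setup error | evidence) = 0.12936 / 0.2772 ≈ 0.467
P(raw-material variation | evidence) = 0.0468 / 0.2772 ≈ 0.169
P(contamination | evidence) = 0.020608 / 0.2772 ≈ 0.074

0.063, 0.227, 0.467, 0.169, 0.074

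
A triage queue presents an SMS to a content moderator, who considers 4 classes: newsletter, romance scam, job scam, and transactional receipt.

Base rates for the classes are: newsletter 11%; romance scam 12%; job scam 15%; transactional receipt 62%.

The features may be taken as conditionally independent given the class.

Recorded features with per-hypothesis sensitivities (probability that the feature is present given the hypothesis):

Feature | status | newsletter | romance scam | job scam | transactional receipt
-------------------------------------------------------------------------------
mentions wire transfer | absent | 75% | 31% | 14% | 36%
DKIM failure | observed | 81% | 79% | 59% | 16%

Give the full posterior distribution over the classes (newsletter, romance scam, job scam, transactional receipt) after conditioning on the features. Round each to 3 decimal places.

For each hypothesis, the unnormalized posterior weight is prior × product of the feature likelihoods (using 1 − P(present | H) for each absent feature):
  newsletter: 0.11 × (1 − 0.75) × 0.81 = 0.022275
  romance scam: 0.12 × (1 − 0.31) × 0.79 = 0.065412
  job scam: 0.15 × (1 − 0.14) × 0.59 = 0.07611
  transactional receipt: 0.62 × (1 − 0.36) × 0.16 = 0.063488
The unnormalized weights sum to 0.22728.
P(newsletter | evidence) = 0.022275 / 0.22728 ≈ 0.098
P(romance scam | evidence) = 0.065412 / 0.22728 ≈ 0.288
P(job scam | evidence) = 0.07611 / 0.22728 ≈ 0.335
P(transactional receipt | evidence) = 0.063488 / 0.22728 ≈ 0.279

0.098, 0.288, 0.335, 0.279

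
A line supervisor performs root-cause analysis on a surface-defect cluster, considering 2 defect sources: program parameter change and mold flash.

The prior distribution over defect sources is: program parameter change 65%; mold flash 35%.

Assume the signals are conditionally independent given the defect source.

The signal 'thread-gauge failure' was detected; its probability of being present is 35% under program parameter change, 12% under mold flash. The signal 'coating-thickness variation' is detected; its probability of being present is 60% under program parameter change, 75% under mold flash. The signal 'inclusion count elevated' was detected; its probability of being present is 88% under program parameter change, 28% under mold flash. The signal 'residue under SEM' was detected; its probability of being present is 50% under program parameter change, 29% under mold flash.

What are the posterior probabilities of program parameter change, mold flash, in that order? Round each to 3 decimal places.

0.959, 0.041

Multiply each prior by the joint likelihood of the signal pattern:
  program parameter change: 0.65 × 0.35 × 0.60 × 0.88 × 0.50 = 0.06006
  mold flash: 0.35 × 0.12 × 0.75 × 0.28 × 0.29 = 0.0025578
Normalizing constant Z = 0.06006 + 0.0025578 = 0.062618.
P(program parameter change | evidence) = 0.06006 / 0.062618 ≈ 0.959
P(mold flash | evidence) = 0.0025578 / 0.062618 ≈ 0.041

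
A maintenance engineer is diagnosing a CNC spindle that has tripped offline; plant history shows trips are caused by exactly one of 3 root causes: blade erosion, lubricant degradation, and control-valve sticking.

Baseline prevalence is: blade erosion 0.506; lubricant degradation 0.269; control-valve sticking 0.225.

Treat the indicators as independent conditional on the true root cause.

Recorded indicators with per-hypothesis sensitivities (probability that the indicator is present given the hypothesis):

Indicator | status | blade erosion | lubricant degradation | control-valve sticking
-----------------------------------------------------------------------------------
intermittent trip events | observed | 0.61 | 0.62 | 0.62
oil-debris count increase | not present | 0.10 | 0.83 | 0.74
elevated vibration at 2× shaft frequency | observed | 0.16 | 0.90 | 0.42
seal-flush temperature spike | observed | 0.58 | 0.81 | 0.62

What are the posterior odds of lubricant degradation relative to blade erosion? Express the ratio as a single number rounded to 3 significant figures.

The normalizing constant cancels in an odds ratio, so compute prior × likelihood for the two hypotheses only (using 1 − P(present | H) for each absent indicator):
  lubricant degradation: 0.269 × 0.62 × (1 − 0.83) × 0.90 × 0.81 = 0.020669
  blade erosion: 0.506 × 0.61 × (1 − 0.10) × 0.16 × 0.58 = 0.025779
Odds(lubricant degradation : blade erosion) = 0.020669 / 0.025779 ≈ 0.802.

0.802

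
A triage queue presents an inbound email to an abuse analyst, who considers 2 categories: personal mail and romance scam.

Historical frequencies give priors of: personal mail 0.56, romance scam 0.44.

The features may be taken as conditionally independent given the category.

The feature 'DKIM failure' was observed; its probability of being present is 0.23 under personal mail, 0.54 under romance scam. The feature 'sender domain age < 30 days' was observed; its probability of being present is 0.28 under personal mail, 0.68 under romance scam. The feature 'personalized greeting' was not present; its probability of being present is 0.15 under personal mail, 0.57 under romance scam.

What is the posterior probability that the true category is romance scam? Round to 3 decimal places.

0.694

Multiply each prior by the joint likelihood of the feature pattern (using 1 − P(present | H) for each absent feature):
  personal mail: 0.56 × 0.23 × 0.28 × (1 − 0.15) = 0.030654
  romance scam: 0.44 × 0.54 × 0.68 × (1 − 0.57) = 0.069474
Normalizing constant Z = 0.030654 + 0.069474 = 0.10013.
P(romance scam | evidence) = 0.069474 / 0.10013 ≈ 0.694.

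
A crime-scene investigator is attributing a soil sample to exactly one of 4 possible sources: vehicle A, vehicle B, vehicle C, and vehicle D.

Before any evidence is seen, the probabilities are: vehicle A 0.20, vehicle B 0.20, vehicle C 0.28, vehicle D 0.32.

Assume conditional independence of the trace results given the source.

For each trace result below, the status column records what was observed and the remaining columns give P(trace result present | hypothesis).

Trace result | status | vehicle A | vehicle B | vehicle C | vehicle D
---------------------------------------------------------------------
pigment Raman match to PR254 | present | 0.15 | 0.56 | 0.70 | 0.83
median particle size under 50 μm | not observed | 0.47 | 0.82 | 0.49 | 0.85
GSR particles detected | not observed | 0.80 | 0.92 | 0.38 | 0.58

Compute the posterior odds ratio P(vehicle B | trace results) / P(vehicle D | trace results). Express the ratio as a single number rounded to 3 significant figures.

0.0964

Unnormalized posterior weight (prior times the trace result likelihoods) for each of the two hypotheses (using 1 − P(present | H) for each absent trace result):
  vehicle B: 0.20 × 0.56 × (1 − 0.82) × (1 − 0.92) = 0.0016128
  vehicle D: 0.32 × 0.83 × (1 − 0.85) × (1 − 0.58) = 0.016733
Posterior odds = 0.0016128 / 0.016733 ≈ 0.0964.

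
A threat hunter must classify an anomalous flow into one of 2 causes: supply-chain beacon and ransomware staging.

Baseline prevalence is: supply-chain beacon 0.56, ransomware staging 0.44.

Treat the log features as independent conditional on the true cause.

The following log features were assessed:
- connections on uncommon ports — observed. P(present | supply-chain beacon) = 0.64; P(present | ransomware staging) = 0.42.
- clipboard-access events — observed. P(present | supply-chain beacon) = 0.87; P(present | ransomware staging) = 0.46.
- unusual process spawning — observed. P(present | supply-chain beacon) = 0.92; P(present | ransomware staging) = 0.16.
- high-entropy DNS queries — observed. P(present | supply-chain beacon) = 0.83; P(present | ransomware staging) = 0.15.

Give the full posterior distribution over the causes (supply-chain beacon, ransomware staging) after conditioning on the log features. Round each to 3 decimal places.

By Bayes' rule with conditional independence, the unnormalized weight for each hypothesis is prior × ∏ likelihoods:
  supply-chain beacon: 0.56 × 0.64 × 0.87 × 0.92 × 0.83 = 0.2381
  ransomware staging: 0.44 × 0.42 × 0.46 × 0.16 × 0.15 = 0.0020402
Marginal likelihood of the evidence = 0.24014.
P(supply-chain beacon | evidence) = 0.2381 / 0.24014 ≈ 0.992
P(ransomware staging | evidence) = 0.0020402 / 0.24014 ≈ 0.008

0.992, 0.008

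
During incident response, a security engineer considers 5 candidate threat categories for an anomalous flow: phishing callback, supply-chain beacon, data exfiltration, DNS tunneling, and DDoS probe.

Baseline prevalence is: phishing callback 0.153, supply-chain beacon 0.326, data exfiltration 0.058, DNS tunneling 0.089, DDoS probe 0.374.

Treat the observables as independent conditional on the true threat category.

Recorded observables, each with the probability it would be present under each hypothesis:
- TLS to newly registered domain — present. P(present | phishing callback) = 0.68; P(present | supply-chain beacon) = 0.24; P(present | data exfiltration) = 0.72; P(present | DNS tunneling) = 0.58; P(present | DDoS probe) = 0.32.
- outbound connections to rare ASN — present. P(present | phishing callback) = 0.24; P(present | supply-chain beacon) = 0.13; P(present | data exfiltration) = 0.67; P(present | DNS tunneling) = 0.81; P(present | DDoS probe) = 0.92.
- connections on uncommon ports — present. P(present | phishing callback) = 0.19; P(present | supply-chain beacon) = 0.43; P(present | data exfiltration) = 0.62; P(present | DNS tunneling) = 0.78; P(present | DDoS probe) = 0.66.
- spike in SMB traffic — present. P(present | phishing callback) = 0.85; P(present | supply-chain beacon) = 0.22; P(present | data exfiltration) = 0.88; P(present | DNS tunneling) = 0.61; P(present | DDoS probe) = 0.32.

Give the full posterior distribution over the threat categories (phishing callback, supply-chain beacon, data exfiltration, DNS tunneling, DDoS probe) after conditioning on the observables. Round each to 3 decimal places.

0.064, 0.015, 0.241, 0.314, 0.367

Multiply each prior by the joint likelihood of the observable pattern:
  phishing callback: 0.153 × 0.68 × 0.24 × 0.19 × 0.85 = 0.0040326
  supply-chain beacon: 0.326 × 0.24 × 0.13 × 0.43 × 0.22 = 0.0009622
  data exfiltration: 0.058 × 0.72 × 0.67 × 0.62 × 0.88 = 0.015265
  DNS tunneling: 0.089 × 0.58 × 0.81 × 0.78 × 0.61 = 0.019894
  DDoS probe: 0.374 × 0.32 × 0.92 × 0.66 × 0.32 = 0.023254
Normalizing constant Z = 0.0040326 + 0.0009622 + 0.015265 + 0.019894 + 0.023254 = 0.063409.
P(phishing callback | evidence) = 0.0040326 / 0.063409 ≈ 0.064
P(supply-chain beacon | evidence) = 0.0009622 / 0.063409 ≈ 0.015
P(data exfiltration | evidence) = 0.015265 / 0.063409 ≈ 0.241
P(DNS tunneling | evidence) = 0.019894 / 0.063409 ≈ 0.314
P(DDoS probe | evidence) = 0.023254 / 0.063409 ≈ 0.367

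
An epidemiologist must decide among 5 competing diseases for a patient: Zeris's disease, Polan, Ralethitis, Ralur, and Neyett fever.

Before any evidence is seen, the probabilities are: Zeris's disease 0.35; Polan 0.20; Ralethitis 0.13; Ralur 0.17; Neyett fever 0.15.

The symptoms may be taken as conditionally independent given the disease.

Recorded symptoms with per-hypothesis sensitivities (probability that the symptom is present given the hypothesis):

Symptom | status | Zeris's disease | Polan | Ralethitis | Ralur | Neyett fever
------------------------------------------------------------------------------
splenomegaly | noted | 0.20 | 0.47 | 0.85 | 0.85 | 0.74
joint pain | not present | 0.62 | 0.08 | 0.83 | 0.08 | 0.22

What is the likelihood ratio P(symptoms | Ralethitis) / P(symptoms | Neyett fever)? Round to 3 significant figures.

The Bayes factor is the ratio of the joint likelihoods of the symptom pattern under the two hypotheses (using 1 − P(present | H) for each absent symptom).
  Ralethitis: 0.85 × (1 − 0.83) = 0.1445
  Neyett fever: 0.74 × (1 − 0.22) = 0.5772
Bayes factor = 0.1445 / 0.5772 ≈ 0.250

0.250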